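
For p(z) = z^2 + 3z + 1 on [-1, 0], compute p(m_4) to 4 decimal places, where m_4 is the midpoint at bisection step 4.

z = -0.5 gives p = -0.25, negative; keep [-0.5, 0]
z = -0.25 gives p = 0.3125, positive; keep [-0.5, -0.25]
z = -0.375 gives p = 0.015625, positive; keep [-0.5, -0.375]
z = -0.4375 gives p = -0.1211, negative; keep [-0.4375, -0.375]

-0.1211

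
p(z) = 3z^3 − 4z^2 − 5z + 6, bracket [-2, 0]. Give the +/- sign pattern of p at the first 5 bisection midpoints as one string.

+-+--

z = -1 gives p = 4, positive; keep [-2, -1]
z = -1.5 gives p = -5.625, negative; keep [-1.5, -1]
z = -1.25 gives p = 0.140625, positive; keep [-1.5, -1.25]
z = -1.375 gives p = -2.4863, negative; keep [-1.375, -1.25]
z = -1.3125 gives p = -1.1111, negative; keep [-1.3125, -1.25]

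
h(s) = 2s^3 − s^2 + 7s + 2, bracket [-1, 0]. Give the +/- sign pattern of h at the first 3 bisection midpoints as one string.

-+-

midpoint -0.5: h = -2 < 0 → [-0.5, 0]
midpoint -0.25: h = 0.15625 > 0 → [-0.5, -0.25]
midpoint -0.375: h = -0.871094 < 0 → [-0.375, -0.25]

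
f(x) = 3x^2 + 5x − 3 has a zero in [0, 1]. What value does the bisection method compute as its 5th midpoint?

0.46875

m = 0.5, f(m) = 0.25 (+); new bracket [0, 0.5]
m = 0.25, f(m) = -1.5625 (−); new bracket [0.25, 0.5]
m = 0.375, f(m) = -0.703125 (−); new bracket [0.375, 0.5]
m = 0.4375, f(m) = -0.2383 (−); new bracket [0.4375, 0.5]
m = 0.46875, f(m) = 0.0029 (+); new bracket [0.4375, 0.46875]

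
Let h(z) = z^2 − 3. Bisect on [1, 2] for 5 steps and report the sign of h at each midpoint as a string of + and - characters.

-+---

h(1.5) = -0.75 < 0, so the root lies in [1.5, 2]
h(1.75) = 0.0625 > 0, so the root lies in [1.5, 1.75]
h(1.625) = -0.359375 < 0, so the root lies in [1.625, 1.75]
h(1.6875) = -0.1523 < 0, so the root lies in [1.6875, 1.75]
h(1.71875) = -0.0459 < 0, so the root lies in [1.71875, 1.75]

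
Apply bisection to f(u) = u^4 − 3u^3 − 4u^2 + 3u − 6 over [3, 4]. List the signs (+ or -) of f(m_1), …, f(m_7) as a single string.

---+--+

f(3.5) = -23.0625 < 0, so the root lies in [3.5, 4]
f(3.75) = -11.449219 < 0, so the root lies in [3.75, 4]
f(3.875) = -3.525146 < 0, so the root lies in [3.875, 4]
f(3.9375) = 1.0281 > 0, so the root lies in [3.875, 3.9375]
f(3.90625) = -1.2997 < 0, so the root lies in [3.90625, 3.9375]
f(3.921875) = -0.1487 < 0, so the root lies in [3.921875, 3.9375]
f(3.9296875) = 0.4364 > 0, so the root lies in [3.921875, 3.9296875]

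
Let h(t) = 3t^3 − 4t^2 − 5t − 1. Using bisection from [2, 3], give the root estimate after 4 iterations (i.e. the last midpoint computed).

m = 2.5, h(m) = 8.375 (+); new bracket [2, 2.5]
m = 2.25, h(m) = 1.671875 (+); new bracket [2, 2.25]
m = 2.125, h(m) = -0.900391 (−); new bracket [2.125, 2.25]
m = 2.1875, h(m) = 0.3245 (+); new bracket [2.125, 2.1875]

2.1875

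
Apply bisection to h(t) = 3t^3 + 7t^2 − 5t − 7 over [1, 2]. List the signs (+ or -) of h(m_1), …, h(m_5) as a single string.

h(1.5) = 11.375 > 0, so the root lies in [1, 1.5]
h(1.25) = 3.546875 > 0, so the root lies in [1, 1.25]
h(1.125) = 0.505859 > 0, so the root lies in [1, 1.125]
h(1.0625) = -0.8118 < 0, so the root lies in [1.0625, 1.125]
h(1.09375) = -0.1694 < 0, so the root lies in [1.09375, 1.125]

+++--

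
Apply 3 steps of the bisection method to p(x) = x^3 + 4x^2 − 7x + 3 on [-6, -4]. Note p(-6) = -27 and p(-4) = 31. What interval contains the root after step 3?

[-5.5, -5.25]

p(-5) = 13 > 0, so the root lies in [-6, -5]
p(-5.5) = -3.875 < 0, so the root lies in [-5.5, -5]
p(-5.25) = 5.296875 > 0, so the root lies in [-5.5, -5.25]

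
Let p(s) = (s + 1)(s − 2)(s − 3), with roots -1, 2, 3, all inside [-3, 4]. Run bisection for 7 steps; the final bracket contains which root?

m = 0.5, p(m) = 5.625 (+); new bracket [-3, 0.5]
m = -1.25, p(m) = -3.453125 (−); new bracket [-1.25, 0.5]
m = -0.375, p(m) = 5.009766 (+); new bracket [-1.25, -0.375]
m = -0.8125, p(m) = 2.0105 (+); new bracket [-1.25, -0.8125]
m = -1.03125, p(m) = -0.3819 (−); new bracket [-1.03125, -0.8125]
m = -0.921875, p(m) = 0.8953 (+); new bracket [-1.03125, -0.921875]
m = -0.9765625, p(m) = 0.2774 (+); new bracket [-1.03125, -0.9765625]

-1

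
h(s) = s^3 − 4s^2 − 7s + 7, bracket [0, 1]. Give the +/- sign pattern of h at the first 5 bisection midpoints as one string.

+-+++

h(0.5) = 2.625 > 0, so the root lies in [0.5, 1]
h(0.75) = -0.078125 < 0, so the root lies in [0.5, 0.75]
h(0.625) = 1.306641 > 0, so the root lies in [0.625, 0.75]
h(0.6875) = 0.6218 > 0, so the root lies in [0.6875, 0.75]
h(0.71875) = 0.2737 > 0, so the root lies in [0.71875, 0.75]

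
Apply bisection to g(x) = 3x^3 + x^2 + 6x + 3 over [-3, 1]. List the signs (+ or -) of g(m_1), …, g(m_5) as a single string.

m = -1, g(m) = -5 (−); new bracket [-1, 1]
m = 0, g(m) = 3 (+); new bracket [-1, 0]
m = -0.5, g(m) = -0.125 (−); new bracket [-0.5, 0]
m = -0.25, g(m) = 1.5156 (+); new bracket [-0.5, -0.25]
m = -0.375, g(m) = 0.7324 (+); new bracket [-0.5, -0.375]

-+-++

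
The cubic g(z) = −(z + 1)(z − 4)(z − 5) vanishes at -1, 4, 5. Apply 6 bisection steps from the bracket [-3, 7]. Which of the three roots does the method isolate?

z = 2 gives g = -18, negative; keep [-3, 2]
z = -0.5 gives g = -12.375, negative; keep [-3, -0.5]
z = -1.75 gives g = 29.109375, positive; keep [-1.75, -0.5]
z = -1.125 gives g = 3.9238, positive; keep [-1.125, -0.5]
z = -0.8125 gives g = -5.2449, negative; keep [-1.125, -0.8125]
z = -0.96875 gives g = -0.9268, negative; keep [-1.125, -0.96875]

-1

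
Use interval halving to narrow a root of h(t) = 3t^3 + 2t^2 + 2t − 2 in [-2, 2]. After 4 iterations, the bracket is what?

m = 0, h(m) = -2 (−); new bracket [0, 2]
m = 1, h(m) = 5 (+); new bracket [0, 1]
m = 0.5, h(m) = -0.125 (−); new bracket [0.5, 1]
m = 0.75, h(m) = 1.8906 (+); new bracket [0.5, 0.75]

[0.5, 0.75]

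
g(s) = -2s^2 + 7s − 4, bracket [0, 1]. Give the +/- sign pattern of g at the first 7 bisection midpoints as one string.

midpoint 0.5: g = -1 < 0 → [0.5, 1]
midpoint 0.75: g = 0.125 > 0 → [0.5, 0.75]
midpoint 0.625: g = -0.40625 < 0 → [0.625, 0.75]
midpoint 0.6875: g = -0.1328 < 0 → [0.6875, 0.75]
midpoint 0.71875: g = -0.002 < 0 → [0.71875, 0.75]
midpoint 0.734375: g = 0.062 > 0 → [0.71875, 0.734375]
midpoint 0.7265625: g = 0.0302 > 0 → [0.71875, 0.7265625]

-+---++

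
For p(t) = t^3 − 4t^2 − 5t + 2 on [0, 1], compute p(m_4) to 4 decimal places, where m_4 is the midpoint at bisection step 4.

0.0774

midpoint 0.5: p = -1.375 < 0 → [0, 0.5]
midpoint 0.25: p = 0.515625 > 0 → [0.25, 0.5]
midpoint 0.375: p = -0.384766 < 0 → [0.25, 0.375]
midpoint 0.3125: p = 0.0774 > 0 → [0.3125, 0.375]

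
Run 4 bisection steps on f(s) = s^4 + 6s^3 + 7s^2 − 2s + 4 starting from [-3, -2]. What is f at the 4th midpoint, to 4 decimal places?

s = -2.5 gives f = -1.9375, negative; keep [-2.5, -2]
s = -2.25 gives f = 1.222656, positive; keep [-2.5, -2.25]
s = -2.375 gives f = -0.327881, negative; keep [-2.375, -2.25]
s = -2.3125 gives f = 0.4573, positive; keep [-2.375, -2.3125]

0.4573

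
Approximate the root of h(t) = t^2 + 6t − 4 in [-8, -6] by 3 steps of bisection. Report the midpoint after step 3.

h(-7) = 3 > 0, so the root lies in [-7, -6]
h(-6.5) = -0.75 < 0, so the root lies in [-7, -6.5]
h(-6.75) = 1.0625 > 0, so the root lies in [-6.75, -6.5]

-6.75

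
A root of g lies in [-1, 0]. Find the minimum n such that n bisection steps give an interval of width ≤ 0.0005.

11

Width after n steps is 1/2^n. Need 2^n ≥ 1/0.0005 = 2000.
2^10 = 1024 < 2000 ≤ 2^11 = 2048, so n = 11.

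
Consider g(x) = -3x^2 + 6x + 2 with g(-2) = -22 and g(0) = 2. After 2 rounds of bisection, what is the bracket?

[-0.5, 0]

g(-1) = -7 < 0, so the root lies in [-1, 0]
g(-0.5) = -1.75 < 0, so the root lies in [-0.5, 0]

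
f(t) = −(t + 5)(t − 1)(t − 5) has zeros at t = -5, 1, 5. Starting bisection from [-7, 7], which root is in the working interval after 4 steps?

-5

midpoint 0: f = -25 < 0 → [-7, 0]
midpoint -3.5: f = -57.375 < 0 → [-7, -3.5]
midpoint -5.25: f = 16.015625 > 0 → [-5.25, -3.5]
midpoint -4.375: f = -31.4941 < 0 → [-5.25, -4.375]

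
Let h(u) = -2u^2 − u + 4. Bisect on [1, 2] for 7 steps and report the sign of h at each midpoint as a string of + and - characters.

u = 1.5 gives h = -2, negative; keep [1, 1.5]
u = 1.25 gives h = -0.375, negative; keep [1, 1.25]
u = 1.125 gives h = 0.34375, positive; keep [1.125, 1.25]
u = 1.1875 gives h = -0.0078, negative; keep [1.125, 1.1875]
u = 1.15625 gives h = 0.1699, positive; keep [1.15625, 1.1875]
u = 1.171875 gives h = 0.0815, positive; keep [1.171875, 1.1875]
u = 1.1796875 gives h = 0.037, positive; keep [1.1796875, 1.1875]

--+-+++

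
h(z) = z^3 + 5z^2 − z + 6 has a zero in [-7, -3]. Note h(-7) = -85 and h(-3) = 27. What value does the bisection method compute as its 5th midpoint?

z = -5 gives h = 11, positive; keep [-7, -5]
z = -6 gives h = -24, negative; keep [-6, -5]
z = -5.5 gives h = -3.625, negative; keep [-5.5, -5]
z = -5.25 gives h = 4.3594, positive; keep [-5.5, -5.25]
z = -5.375 gives h = 0.541, positive; keep [-5.5, -5.375]

-5.375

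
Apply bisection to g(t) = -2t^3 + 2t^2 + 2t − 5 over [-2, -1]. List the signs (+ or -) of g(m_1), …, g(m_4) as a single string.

+-++

g(-1.5) = 3.25 > 0, so the root lies in [-1.5, -1]
g(-1.25) = -0.46875 < 0, so the root lies in [-1.5, -1.25]
g(-1.375) = 1.230469 > 0, so the root lies in [-1.375, -1.25]
g(-1.3125) = 0.3423 > 0, so the root lies in [-1.3125, -1.25]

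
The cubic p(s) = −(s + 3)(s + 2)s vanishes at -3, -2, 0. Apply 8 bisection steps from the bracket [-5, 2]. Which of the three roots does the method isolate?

0

midpoint -1.5: p = 1.125 > 0 → [-1.5, 2]
midpoint 0.25: p = -1.828125 < 0 → [-1.5, 0.25]
midpoint -0.625: p = 2.041016 > 0 → [-0.625, 0.25]
midpoint -0.1875: p = 0.9558 > 0 → [-0.1875, 0.25]
midpoint 0.03125: p = -0.1924 < 0 → [-0.1875, 0.03125]
midpoint -0.078125: p = 0.4387 > 0 → [-0.078125, 0.03125]
midpoint -0.0234375: p = 0.1379 > 0 → [-0.0234375, 0.03125]
midpoint 0.00390625: p = -0.0235 < 0 → [-0.0234375, 0.00390625]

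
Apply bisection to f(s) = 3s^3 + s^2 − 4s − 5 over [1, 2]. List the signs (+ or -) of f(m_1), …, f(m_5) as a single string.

f(1.5) = 1.375 > 0, so the root lies in [1, 1.5]
f(1.25) = -2.578125 < 0, so the root lies in [1.25, 1.5]
f(1.375) = -0.810547 < 0, so the root lies in [1.375, 1.5]
f(1.4375) = 0.2278 > 0, so the root lies in [1.375, 1.4375]
f(1.40625) = -0.3047 < 0, so the root lies in [1.40625, 1.4375]

+--+-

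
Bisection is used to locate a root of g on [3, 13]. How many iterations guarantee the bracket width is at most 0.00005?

Width after n steps is 10/2^n. Need 2^n ≥ 10/0.00005 = 200000.
2^17 = 131072 < 200000 ≤ 2^18 = 262144, so n = 18.

18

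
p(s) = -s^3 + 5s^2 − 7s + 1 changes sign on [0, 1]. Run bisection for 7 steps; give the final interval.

s = 0.5 gives p = -1.375, negative; keep [0, 0.5]
s = 0.25 gives p = -0.453125, negative; keep [0, 0.25]
s = 0.125 gives p = 0.201172, positive; keep [0.125, 0.25]
s = 0.1875 gives p = -0.1433, negative; keep [0.125, 0.1875]
s = 0.15625 gives p = 0.0245, positive; keep [0.15625, 0.1875]
s = 0.171875 gives p = -0.0605, negative; keep [0.15625, 0.171875]
s = 0.1640625 gives p = -0.0183, negative; keep [0.15625, 0.1640625]

[0.15625, 0.1640625]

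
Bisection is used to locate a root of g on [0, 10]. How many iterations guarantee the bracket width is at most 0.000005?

21

Width after n steps is 10/2^n. Need 2^n ≥ 10/0.000005 = 2000000.
2^20 = 1048576 < 2000000 ≤ 2^21 = 2097152, so n = 21.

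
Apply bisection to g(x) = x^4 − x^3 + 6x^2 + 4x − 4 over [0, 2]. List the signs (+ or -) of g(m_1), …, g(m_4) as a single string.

+-++

x = 1 gives g = 6, positive; keep [0, 1]
x = 0.5 gives g = -0.5625, negative; keep [0.5, 1]
x = 0.75 gives g = 2.269531, positive; keep [0.5, 0.75]
x = 0.625 gives g = 0.7522, positive; keep [0.5, 0.625]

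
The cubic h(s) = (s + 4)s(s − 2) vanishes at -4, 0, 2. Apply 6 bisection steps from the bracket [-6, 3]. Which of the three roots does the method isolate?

-4

m = -1.5, h(m) = 13.125 (+); new bracket [-6, -1.5]
m = -3.75, h(m) = 5.390625 (+); new bracket [-6, -3.75]
m = -4.875, h(m) = -29.326172 (−); new bracket [-4.875, -3.75]
m = -4.3125, h(m) = -8.5071 (−); new bracket [-4.3125, -3.75]
m = -4.03125, h(m) = -0.7598 (−); new bracket [-4.03125, -3.75]
m = -3.890625, h(m) = 2.5067 (+); new bracket [-4.03125, -3.890625]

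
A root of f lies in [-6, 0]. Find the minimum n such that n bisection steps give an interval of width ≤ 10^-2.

Width after n steps is 6/2^n. Need 2^n ≥ 6/10^-2 = 600.
2^9 = 512 < 600 ≤ 2^10 = 1024, so n = 10.

10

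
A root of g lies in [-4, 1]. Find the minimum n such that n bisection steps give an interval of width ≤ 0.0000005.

24

Width after n steps is 5/2^n. Need 2^n ≥ 5/0.0000005 = 10000000.
2^23 = 8388608 < 10000000 ≤ 2^24 = 16777216, so n = 24.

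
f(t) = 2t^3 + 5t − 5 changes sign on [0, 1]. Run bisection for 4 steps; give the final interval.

[0.75, 0.8125]

t = 0.5 gives f = -2.25, negative; keep [0.5, 1]
t = 0.75 gives f = -0.40625, negative; keep [0.75, 1]
t = 0.875 gives f = 0.714844, positive; keep [0.75, 0.875]
t = 0.8125 gives f = 0.1353, positive; keep [0.75, 0.8125]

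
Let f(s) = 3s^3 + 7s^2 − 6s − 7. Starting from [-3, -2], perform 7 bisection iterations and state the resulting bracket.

midpoint -2.5: f = 4.875 > 0 → [-3, -2.5]
midpoint -2.75: f = 0.046875 > 0 → [-3, -2.75]
midpoint -2.875: f = -3.181641 < 0 → [-2.875, -2.75]
midpoint -2.8125: f = -1.4958 < 0 → [-2.8125, -2.75]
midpoint -2.78125: f = -0.7069 < 0 → [-2.78125, -2.75]
midpoint -2.765625: f = -0.3256 < 0 → [-2.765625, -2.75]
midpoint -2.7578125: f = -0.1383 < 0 → [-2.7578125, -2.75]

[-2.7578125, -2.75]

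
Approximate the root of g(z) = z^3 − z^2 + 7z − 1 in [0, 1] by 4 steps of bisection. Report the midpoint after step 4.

midpoint 0.5: g = 2.375 > 0 → [0, 0.5]
midpoint 0.25: g = 0.703125 > 0 → [0, 0.25]
midpoint 0.125: g = -0.138672 < 0 → [0.125, 0.25]
midpoint 0.1875: g = 0.2839 > 0 → [0.125, 0.1875]

0.1875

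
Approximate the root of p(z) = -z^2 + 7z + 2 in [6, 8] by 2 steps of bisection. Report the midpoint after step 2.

p(7) = 2 > 0, so the root lies in [7, 8]
p(7.5) = -1.75 < 0, so the root lies in [7, 7.5]

7.5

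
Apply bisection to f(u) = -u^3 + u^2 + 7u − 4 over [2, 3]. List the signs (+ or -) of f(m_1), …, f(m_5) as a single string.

midpoint 2.5: f = 4.125 > 0 → [2.5, 3]
midpoint 2.75: f = 2.015625 > 0 → [2.75, 3]
midpoint 2.875: f = 0.626953 > 0 → [2.875, 3]
midpoint 2.9375: f = -0.156 < 0 → [2.875, 2.9375]
midpoint 2.90625: f = 0.243 > 0 → [2.90625, 2.9375]

+++-+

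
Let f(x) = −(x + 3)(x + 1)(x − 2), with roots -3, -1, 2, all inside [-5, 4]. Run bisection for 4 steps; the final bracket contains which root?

midpoint -0.5: f = 3.125 > 0 → [-0.5, 4]
midpoint 1.75: f = 3.265625 > 0 → [1.75, 4]
midpoint 2.875: f = -19.919922 < 0 → [1.75, 2.875]
midpoint 2.3125: f = -5.4993 < 0 → [1.75, 2.3125]

2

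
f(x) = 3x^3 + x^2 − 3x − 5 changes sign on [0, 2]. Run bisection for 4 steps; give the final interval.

[1.25, 1.375]

f(1) = -4 < 0, so the root lies in [1, 2]
f(1.5) = 2.875 > 0, so the root lies in [1, 1.5]
f(1.25) = -1.328125 < 0, so the root lies in [1.25, 1.5]
f(1.375) = 0.5645 > 0, so the root lies in [1.25, 1.375]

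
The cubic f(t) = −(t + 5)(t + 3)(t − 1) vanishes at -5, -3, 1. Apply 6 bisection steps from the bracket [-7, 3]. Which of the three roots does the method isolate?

1

t = -2 gives f = 9, positive; keep [-2, 3]
t = 0.5 gives f = 9.625, positive; keep [0.5, 3]
t = 1.75 gives f = -24.046875, negative; keep [0.5, 1.75]
t = 1.125 gives f = -3.1582, negative; keep [0.5, 1.125]
t = 0.8125 gives f = 4.155, positive; keep [0.8125, 1.125]
t = 0.96875 gives f = 0.7403, positive; keep [0.96875, 1.125]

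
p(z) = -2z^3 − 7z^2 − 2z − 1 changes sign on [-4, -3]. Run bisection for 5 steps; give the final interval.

p(-3.5) = 6 > 0, so the root lies in [-3.5, -3]
p(-3.25) = 0.21875 > 0, so the root lies in [-3.25, -3]
p(-3.125) = -2.074219 < 0, so the root lies in [-3.25, -3.125]
p(-3.1875) = -0.9751 < 0, so the root lies in [-3.25, -3.1875]
p(-3.21875) = -0.3902 < 0, so the root lies in [-3.25, -3.21875]

[-3.25, -3.21875]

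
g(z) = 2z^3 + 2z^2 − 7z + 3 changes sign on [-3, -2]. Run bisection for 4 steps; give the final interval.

[-2.625, -2.5625]

z = -2.5 gives g = 1.75, positive; keep [-3, -2.5]
z = -2.75 gives g = -4.21875, negative; keep [-2.75, -2.5]
z = -2.625 gives g = -1.019531, negative; keep [-2.625, -2.5]
z = -2.5625 gives g = 0.4175, positive; keep [-2.625, -2.5625]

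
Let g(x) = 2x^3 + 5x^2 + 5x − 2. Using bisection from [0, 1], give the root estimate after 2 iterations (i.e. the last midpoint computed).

g(0.5) = 2 > 0, so the root lies in [0, 0.5]
g(0.25) = -0.40625 < 0, so the root lies in [0.25, 0.5]

0.25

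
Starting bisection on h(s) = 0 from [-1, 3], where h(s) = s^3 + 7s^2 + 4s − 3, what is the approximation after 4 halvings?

0.25

s = 1 gives h = 9, positive; keep [-1, 1]
s = 0 gives h = -3, negative; keep [0, 1]
s = 0.5 gives h = 0.875, positive; keep [0, 0.5]
s = 0.25 gives h = -1.5469, negative; keep [0.25, 0.5]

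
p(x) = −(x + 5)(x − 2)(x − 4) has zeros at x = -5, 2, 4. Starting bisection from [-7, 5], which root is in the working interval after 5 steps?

midpoint -1: p = -60 < 0 → [-7, -1]
midpoint -4: p = -48 < 0 → [-7, -4]
midpoint -5.5: p = 35.625 > 0 → [-5.5, -4]
midpoint -4.75: p = -14.7656 < 0 → [-5.5, -4.75]
midpoint -5.125: p = 8.127 > 0 → [-5.125, -4.75]

-5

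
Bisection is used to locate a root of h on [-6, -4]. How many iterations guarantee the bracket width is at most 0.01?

Width after n steps is 2/2^n. Need 2^n ≥ 2/0.01 = 200.
2^7 = 128 < 200 ≤ 2^8 = 256, so n = 8.

8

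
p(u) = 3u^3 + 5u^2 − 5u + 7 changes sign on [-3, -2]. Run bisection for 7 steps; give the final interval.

[-2.640625, -2.6328125]

p(-2.5) = 3.875 > 0, so the root lies in [-3, -2.5]
p(-2.75) = -3.828125 < 0, so the root lies in [-2.75, -2.5]
p(-2.625) = 0.314453 > 0, so the root lies in [-2.75, -2.625]
p(-2.6875) = -1.6819 < 0, so the root lies in [-2.6875, -2.625]
p(-2.65625) = -0.6653 < 0, so the root lies in [-2.65625, -2.625]
p(-2.640625) = -0.1708 < 0, so the root lies in [-2.640625, -2.625]
p(-2.6328125) = 0.073 > 0, so the root lies in [-2.640625, -2.6328125]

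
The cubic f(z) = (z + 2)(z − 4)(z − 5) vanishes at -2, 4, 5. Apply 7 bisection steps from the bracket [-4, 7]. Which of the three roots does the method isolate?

f(1.5) = 30.625 > 0, so the root lies in [-4, 1.5]
f(-1.25) = 24.609375 > 0, so the root lies in [-4, -1.25]
f(-2.625) = -31.572266 < 0, so the root lies in [-2.625, -1.25]
f(-1.9375) = 2.5745 > 0, so the root lies in [-2.625, -1.9375]
f(-2.28125) = -12.8631 < 0, so the root lies in [-2.28125, -1.9375]
f(-2.109375) = -4.7506 < 0, so the root lies in [-2.109375, -1.9375]
f(-2.0234375) = -0.9915 < 0, so the root lies in [-2.0234375, -1.9375]

-2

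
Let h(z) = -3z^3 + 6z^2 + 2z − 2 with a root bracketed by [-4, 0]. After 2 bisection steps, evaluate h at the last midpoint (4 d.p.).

5.0000

h(-2) = 42 > 0, so the root lies in [-2, 0]
h(-1) = 5 > 0, so the root lies in [-1, 0]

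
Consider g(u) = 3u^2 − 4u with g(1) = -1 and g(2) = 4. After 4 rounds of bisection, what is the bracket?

[1.3125, 1.375]

m = 1.5, g(m) = 0.75 (+); new bracket [1, 1.5]
m = 1.25, g(m) = -0.3125 (−); new bracket [1.25, 1.5]
m = 1.375, g(m) = 0.171875 (+); new bracket [1.25, 1.375]
m = 1.3125, g(m) = -0.082 (−); new bracket [1.3125, 1.375]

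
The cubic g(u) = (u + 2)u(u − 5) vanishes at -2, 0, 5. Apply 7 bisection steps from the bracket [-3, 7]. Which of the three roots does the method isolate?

5

midpoint 2: g = -24 < 0 → [2, 7]
midpoint 4.5: g = -14.625 < 0 → [4.5, 7]
midpoint 5.75: g = 33.421875 > 0 → [4.5, 5.75]
midpoint 5.125: g = 4.5645 > 0 → [4.5, 5.125]
midpoint 4.8125: g = -6.1472 < 0 → [4.8125, 5.125]
midpoint 4.96875: g = -1.0821 < 0 → [4.96875, 5.125]
midpoint 5.046875: g = 1.6671 > 0 → [4.96875, 5.046875]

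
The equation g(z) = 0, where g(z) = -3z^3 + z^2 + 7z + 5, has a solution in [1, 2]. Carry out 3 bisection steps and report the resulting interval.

z = 1.5 gives g = 7.625, positive; keep [1.5, 2]
z = 1.75 gives g = 4.234375, positive; keep [1.75, 2]
z = 1.875 gives g = 1.865234, positive; keep [1.875, 2]

[1.875, 2]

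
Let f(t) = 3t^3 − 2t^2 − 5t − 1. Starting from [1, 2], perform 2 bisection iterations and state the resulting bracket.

[1.5, 1.75]

f(1.5) = -2.875 < 0, so the root lies in [1.5, 2]
f(1.75) = 0.203125 > 0, so the root lies in [1.5, 1.75]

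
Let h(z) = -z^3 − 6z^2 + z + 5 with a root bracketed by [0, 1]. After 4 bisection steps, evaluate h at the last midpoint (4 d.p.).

m = 0.5, h(m) = 3.875 (+); new bracket [0.5, 1]
m = 0.75, h(m) = 1.953125 (+); new bracket [0.75, 1]
m = 0.875, h(m) = 0.611328 (+); new bracket [0.875, 1]
m = 0.9375, h(m) = -0.1599 (−); new bracket [0.875, 0.9375]

-0.1599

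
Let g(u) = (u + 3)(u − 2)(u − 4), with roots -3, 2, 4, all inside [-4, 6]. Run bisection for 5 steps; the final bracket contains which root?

midpoint 1: g = 12 > 0 → [-4, 1]
midpoint -1.5: g = 28.875 > 0 → [-4, -1.5]
midpoint -2.75: g = 8.015625 > 0 → [-4, -2.75]
midpoint -3.375: g = -14.8652 < 0 → [-3.375, -2.75]
midpoint -3.0625: g = -2.2346 < 0 → [-3.0625, -2.75]

-3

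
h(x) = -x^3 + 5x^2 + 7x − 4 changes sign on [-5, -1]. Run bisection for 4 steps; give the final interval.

[-1.5, -1.25]

x = -3 gives h = 47, positive; keep [-3, -1]
x = -2 gives h = 10, positive; keep [-2, -1]
x = -1.5 gives h = 0.125, positive; keep [-1.5, -1]
x = -1.25 gives h = -2.9844, negative; keep [-1.5, -1.25]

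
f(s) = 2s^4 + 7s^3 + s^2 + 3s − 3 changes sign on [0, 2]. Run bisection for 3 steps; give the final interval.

[0.5, 0.75]

midpoint 1: f = 10 > 0 → [0, 1]
midpoint 0.5: f = -0.25 < 0 → [0.5, 1]
midpoint 0.75: f = 3.398438 > 0 → [0.5, 0.75]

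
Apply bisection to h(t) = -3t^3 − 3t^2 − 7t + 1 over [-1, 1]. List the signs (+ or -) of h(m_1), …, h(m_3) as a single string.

m = 0, h(m) = 1 (+); new bracket [0, 1]
m = 0.5, h(m) = -3.625 (−); new bracket [0, 0.5]
m = 0.25, h(m) = -0.984375 (−); new bracket [0, 0.25]

+--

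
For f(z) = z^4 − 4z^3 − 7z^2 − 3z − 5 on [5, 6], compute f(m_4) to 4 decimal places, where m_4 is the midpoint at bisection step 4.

2.8257

f(5.5) = 16.3125 > 0, so the root lies in [5, 5.5]
f(5.25) = -32.808594 < 0, so the root lies in [5.25, 5.5]
f(5.375) = -9.8396 < 0, so the root lies in [5.375, 5.5]
f(5.4375) = 2.8257 > 0, so the root lies in [5.375, 5.4375]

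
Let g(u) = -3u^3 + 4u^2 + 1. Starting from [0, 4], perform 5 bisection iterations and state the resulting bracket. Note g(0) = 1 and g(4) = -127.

u = 2 gives g = -7, negative; keep [0, 2]
u = 1 gives g = 2, positive; keep [1, 2]
u = 1.5 gives g = -0.125, negative; keep [1, 1.5]
u = 1.25 gives g = 1.3906, positive; keep [1.25, 1.5]
u = 1.375 gives g = 0.7637, positive; keep [1.375, 1.5]

[1.375, 1.5]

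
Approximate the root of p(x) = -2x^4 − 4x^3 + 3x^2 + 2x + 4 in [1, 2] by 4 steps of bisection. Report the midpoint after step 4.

midpoint 1.5: p = -9.875 < 0 → [1, 1.5]
midpoint 1.25: p = -1.507812 < 0 → [1, 1.25]
midpoint 1.125: p = 1.147949 > 0 → [1.125, 1.25]
midpoint 1.1875: p = -0.0699 < 0 → [1.125, 1.1875]

1.1875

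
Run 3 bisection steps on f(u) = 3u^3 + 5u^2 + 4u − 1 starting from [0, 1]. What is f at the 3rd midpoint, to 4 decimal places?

f(0.5) = 2.625 > 0, so the root lies in [0, 0.5]
f(0.25) = 0.359375 > 0, so the root lies in [0, 0.25]
f(0.125) = -0.416016 < 0, so the root lies in [0.125, 0.25]

-0.4160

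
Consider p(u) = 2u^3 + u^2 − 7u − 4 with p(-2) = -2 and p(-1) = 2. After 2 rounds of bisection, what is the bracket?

p(-1.5) = 2 > 0, so the root lies in [-2, -1.5]
p(-1.75) = 0.59375 > 0, so the root lies in [-2, -1.75]

[-2, -1.75]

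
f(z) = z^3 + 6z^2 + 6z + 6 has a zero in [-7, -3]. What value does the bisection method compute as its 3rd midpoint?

-5.5

midpoint -5: f = 1 > 0 → [-7, -5]
midpoint -6: f = -30 < 0 → [-6, -5]
midpoint -5.5: f = -11.875 < 0 → [-5.5, -5]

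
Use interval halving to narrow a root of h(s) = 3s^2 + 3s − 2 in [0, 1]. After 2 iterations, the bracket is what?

[0.25, 0.5]

m = 0.5, h(m) = 0.25 (+); new bracket [0, 0.5]
m = 0.25, h(m) = -1.0625 (−); new bracket [0.25, 0.5]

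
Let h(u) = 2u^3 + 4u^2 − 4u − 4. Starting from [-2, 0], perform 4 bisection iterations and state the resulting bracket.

u = -1 gives h = 2, positive; keep [-1, 0]
u = -0.5 gives h = -1.25, negative; keep [-1, -0.5]
u = -0.75 gives h = 0.40625, positive; keep [-0.75, -0.5]
u = -0.625 gives h = -0.4258, negative; keep [-0.75, -0.625]

[-0.75, -0.625]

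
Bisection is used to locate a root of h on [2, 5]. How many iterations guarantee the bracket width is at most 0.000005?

Width after n steps is 3/2^n. Need 2^n ≥ 3/0.000005 = 600000.
2^19 = 524288 < 600000 ≤ 2^20 = 1048576, so n = 20.

20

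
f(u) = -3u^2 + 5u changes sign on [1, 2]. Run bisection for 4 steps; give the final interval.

midpoint 1.5: f = 0.75 > 0 → [1.5, 2]
midpoint 1.75: f = -0.4375 < 0 → [1.5, 1.75]
midpoint 1.625: f = 0.203125 > 0 → [1.625, 1.75]
midpoint 1.6875: f = -0.1055 < 0 → [1.625, 1.6875]

[1.625, 1.6875]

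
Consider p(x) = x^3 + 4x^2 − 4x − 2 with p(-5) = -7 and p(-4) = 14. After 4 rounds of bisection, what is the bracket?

[-4.8125, -4.75]

p(-4.5) = 5.875 > 0, so the root lies in [-5, -4.5]
p(-4.75) = 0.078125 > 0, so the root lies in [-5, -4.75]
p(-4.875) = -3.294922 < 0, so the root lies in [-4.875, -4.75]
p(-4.8125) = -1.5676 < 0, so the root lies in [-4.8125, -4.75]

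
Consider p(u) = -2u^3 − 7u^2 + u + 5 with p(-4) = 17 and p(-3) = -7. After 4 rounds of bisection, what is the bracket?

[-3.4375, -3.375]

m = -3.5, p(m) = 1.5 (+); new bracket [-3.5, -3]
m = -3.25, p(m) = -3.53125 (−); new bracket [-3.5, -3.25]
m = -3.375, p(m) = -1.222656 (−); new bracket [-3.5, -3.375]
m = -3.4375, p(m) = 0.0854 (+); new bracket [-3.4375, -3.375]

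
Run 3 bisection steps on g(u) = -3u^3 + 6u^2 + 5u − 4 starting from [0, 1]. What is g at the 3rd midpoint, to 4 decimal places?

u = 0.5 gives g = -0.375, negative; keep [0.5, 1]
u = 0.75 gives g = 1.859375, positive; keep [0.5, 0.75]
u = 0.625 gives g = 0.736328, positive; keep [0.5, 0.625]

0.7363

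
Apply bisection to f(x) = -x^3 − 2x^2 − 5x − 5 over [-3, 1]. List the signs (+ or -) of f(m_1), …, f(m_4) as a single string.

midpoint -1: f = -1 < 0 → [-3, -1]
midpoint -2: f = 5 > 0 → [-2, -1]
midpoint -1.5: f = 1.375 > 0 → [-1.5, -1]
midpoint -1.25: f = 0.0781 > 0 → [-1.25, -1]

-+++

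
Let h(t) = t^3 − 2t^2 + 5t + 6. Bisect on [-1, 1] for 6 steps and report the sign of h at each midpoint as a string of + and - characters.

m = 0, h(m) = 6 (+); new bracket [-1, 0]
m = -0.5, h(m) = 2.875 (+); new bracket [-1, -0.5]
m = -0.75, h(m) = 0.703125 (+); new bracket [-1, -0.75]
m = -0.875, h(m) = -0.5762 (−); new bracket [-0.875, -0.75]
m = -0.8125, h(m) = 0.0808 (+); new bracket [-0.875, -0.8125]
m = -0.84375, h(m) = -0.2433 (−); new bracket [-0.84375, -0.8125]

+++-+-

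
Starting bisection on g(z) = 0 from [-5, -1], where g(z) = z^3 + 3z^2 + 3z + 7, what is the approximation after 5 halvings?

-2.875

z = -3 gives g = -2, negative; keep [-3, -1]
z = -2 gives g = 5, positive; keep [-3, -2]
z = -2.5 gives g = 2.625, positive; keep [-3, -2.5]
z = -2.75 gives g = 0.6406, positive; keep [-3, -2.75]
z = -2.875 gives g = -0.5918, negative; keep [-2.875, -2.75]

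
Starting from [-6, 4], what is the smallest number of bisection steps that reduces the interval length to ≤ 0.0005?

15

Width after n steps is 10/2^n. Need 2^n ≥ 10/0.0005 = 20000.
2^14 = 16384 < 20000 ≤ 2^15 = 32768, so n = 15.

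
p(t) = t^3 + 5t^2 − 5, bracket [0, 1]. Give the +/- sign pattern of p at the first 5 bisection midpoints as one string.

---+-

midpoint 0.5: p = -3.625 < 0 → [0.5, 1]
midpoint 0.75: p = -1.765625 < 0 → [0.75, 1]
midpoint 0.875: p = -0.501953 < 0 → [0.875, 1]
midpoint 0.9375: p = 0.2185 > 0 → [0.875, 0.9375]
midpoint 0.90625: p = -0.1493 < 0 → [0.90625, 0.9375]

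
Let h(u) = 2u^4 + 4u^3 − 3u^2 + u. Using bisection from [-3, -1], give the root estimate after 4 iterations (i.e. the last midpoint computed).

m = -2, h(m) = -14 (−); new bracket [-3, -2]
m = -2.5, h(m) = -5.625 (−); new bracket [-3, -2.5]
m = -2.75, h(m) = 5.757812 (+); new bracket [-2.75, -2.5]
m = -2.625, h(m) = -0.687 (−); new bracket [-2.75, -2.625]

-2.625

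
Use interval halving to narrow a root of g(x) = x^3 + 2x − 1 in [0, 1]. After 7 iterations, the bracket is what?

g(0.5) = 0.125 > 0, so the root lies in [0, 0.5]
g(0.25) = -0.484375 < 0, so the root lies in [0.25, 0.5]
g(0.375) = -0.197266 < 0, so the root lies in [0.375, 0.5]
g(0.4375) = -0.0413 < 0, so the root lies in [0.4375, 0.5]
g(0.46875) = 0.0405 > 0, so the root lies in [0.4375, 0.46875]
g(0.453125) = -0.0007 < 0, so the root lies in [0.453125, 0.46875]
g(0.4609375) = 0.0198 > 0, so the root lies in [0.453125, 0.4609375]

[0.453125, 0.4609375]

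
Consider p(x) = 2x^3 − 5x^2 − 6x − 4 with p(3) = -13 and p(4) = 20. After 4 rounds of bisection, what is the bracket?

[3.5, 3.5625]

p(3.5) = -0.5 < 0, so the root lies in [3.5, 4]
p(3.75) = 8.65625 > 0, so the root lies in [3.5, 3.75]
p(3.625) = 3.816406 > 0, so the root lies in [3.5, 3.625]
p(3.5625) = 1.5942 > 0, so the root lies in [3.5, 3.5625]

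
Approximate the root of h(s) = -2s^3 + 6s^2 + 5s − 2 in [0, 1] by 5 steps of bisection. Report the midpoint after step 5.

0.28125

m = 0.5, h(m) = 1.75 (+); new bracket [0, 0.5]
m = 0.25, h(m) = -0.40625 (−); new bracket [0.25, 0.5]
m = 0.375, h(m) = 0.613281 (+); new bracket [0.25, 0.375]
m = 0.3125, h(m) = 0.0874 (+); new bracket [0.25, 0.3125]
m = 0.28125, h(m) = -0.1636 (−); new bracket [0.28125, 0.3125]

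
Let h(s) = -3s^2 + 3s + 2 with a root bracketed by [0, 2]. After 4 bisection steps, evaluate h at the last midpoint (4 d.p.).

0.4531

h(1) = 2 > 0, so the root lies in [1, 2]
h(1.5) = -0.25 < 0, so the root lies in [1, 1.5]
h(1.25) = 1.0625 > 0, so the root lies in [1.25, 1.5]
h(1.375) = 0.4531 > 0, so the root lies in [1.375, 1.5]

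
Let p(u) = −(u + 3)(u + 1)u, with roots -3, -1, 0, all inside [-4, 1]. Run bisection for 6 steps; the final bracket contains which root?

-3

midpoint -1.5: p = -1.125 < 0 → [-4, -1.5]
midpoint -2.75: p = -1.203125 < 0 → [-4, -2.75]
midpoint -3.375: p = 3.005859 > 0 → [-3.375, -2.75]
midpoint -3.0625: p = 0.3948 > 0 → [-3.0625, -2.75]
midpoint -2.90625: p = -0.5194 < 0 → [-3.0625, -2.90625]
midpoint -2.984375: p = -0.0925 < 0 → [-3.0625, -2.984375]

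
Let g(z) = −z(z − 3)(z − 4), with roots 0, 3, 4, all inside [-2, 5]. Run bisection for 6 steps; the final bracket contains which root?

g(1.5) = -5.625 < 0, so the root lies in [-2, 1.5]
g(-0.25) = 3.453125 > 0, so the root lies in [-0.25, 1.5]
g(0.625) = -5.009766 < 0, so the root lies in [-0.25, 0.625]
g(0.1875) = -2.0105 < 0, so the root lies in [-0.25, 0.1875]
g(-0.03125) = 0.3819 > 0, so the root lies in [-0.03125, 0.1875]
g(0.078125) = -0.8953 < 0, so the root lies in [-0.03125, 0.078125]

0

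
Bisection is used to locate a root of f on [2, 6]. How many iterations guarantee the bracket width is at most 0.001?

12

Width after n steps is 4/2^n. Need 2^n ≥ 4/0.001 = 4000.
2^11 = 2048 < 4000 ≤ 2^12 = 4096, so n = 12.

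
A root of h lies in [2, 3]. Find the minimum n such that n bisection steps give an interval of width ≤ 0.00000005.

25

Width after n steps is 1/2^n. Need 2^n ≥ 1/0.00000005 = 20000000.
2^24 = 16777216 < 20000000 ≤ 2^25 = 33554432, so n = 25.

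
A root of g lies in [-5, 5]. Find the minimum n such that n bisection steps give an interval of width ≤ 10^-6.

24

Width after n steps is 10/2^n. Need 2^n ≥ 10/10^-6 = 10000000.
2^23 = 8388608 < 10000000 ≤ 2^24 = 16777216, so n = 24.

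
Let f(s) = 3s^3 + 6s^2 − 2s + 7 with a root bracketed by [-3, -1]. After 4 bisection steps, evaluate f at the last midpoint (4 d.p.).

s = -2 gives f = 11, positive; keep [-3, -2]
s = -2.5 gives f = 2.625, positive; keep [-3, -2.5]
s = -2.75 gives f = -4.515625, negative; keep [-2.75, -2.5]
s = -2.625 gives f = -0.6699, negative; keep [-2.625, -2.5]

-0.6699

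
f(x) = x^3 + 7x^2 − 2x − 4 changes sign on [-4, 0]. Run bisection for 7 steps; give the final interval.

[-0.65625, -0.625]

x = -2 gives f = 20, positive; keep [-2, 0]
x = -1 gives f = 4, positive; keep [-1, 0]
x = -0.5 gives f = -1.375, negative; keep [-1, -0.5]
x = -0.75 gives f = 1.0156, positive; keep [-0.75, -0.5]
x = -0.625 gives f = -0.2598, negative; keep [-0.75, -0.625]
x = -0.6875 gives f = 0.3586, positive; keep [-0.6875, -0.625]
x = -0.65625 gives f = 0.0445, positive; keep [-0.65625, -0.625]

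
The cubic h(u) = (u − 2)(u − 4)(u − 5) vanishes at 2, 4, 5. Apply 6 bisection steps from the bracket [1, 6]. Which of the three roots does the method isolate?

m = 3.5, h(m) = 1.125 (+); new bracket [1, 3.5]
m = 2.25, h(m) = 1.203125 (+); new bracket [1, 2.25]
m = 1.625, h(m) = -3.005859 (−); new bracket [1.625, 2.25]
m = 1.9375, h(m) = -0.3948 (−); new bracket [1.9375, 2.25]
m = 2.09375, h(m) = 0.5194 (+); new bracket [1.9375, 2.09375]
m = 2.015625, h(m) = 0.0925 (+); new bracket [1.9375, 2.015625]

2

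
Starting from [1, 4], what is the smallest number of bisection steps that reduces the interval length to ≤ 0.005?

Width after n steps is 3/2^n. Need 2^n ≥ 3/0.005 = 600.
2^9 = 512 < 600 ≤ 2^10 = 1024, so n = 10.

10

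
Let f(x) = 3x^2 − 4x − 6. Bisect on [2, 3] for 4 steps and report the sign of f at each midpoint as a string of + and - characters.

++--

f(2.5) = 2.75 > 0, so the root lies in [2, 2.5]
f(2.25) = 0.1875 > 0, so the root lies in [2, 2.25]
f(2.125) = -0.953125 < 0, so the root lies in [2.125, 2.25]
f(2.1875) = -0.3945 < 0, so the root lies in [2.1875, 2.25]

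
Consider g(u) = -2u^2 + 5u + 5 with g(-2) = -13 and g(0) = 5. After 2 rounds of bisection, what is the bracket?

[-1, -0.5]

u = -1 gives g = -2, negative; keep [-1, 0]
u = -0.5 gives g = 2, positive; keep [-1, -0.5]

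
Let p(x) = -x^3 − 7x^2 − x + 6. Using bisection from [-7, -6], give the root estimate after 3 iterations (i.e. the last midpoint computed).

midpoint -6.5: p = -8.625 < 0 → [-7, -6.5]
midpoint -6.75: p = 1.359375 > 0 → [-6.75, -6.5]
midpoint -6.625: p = -3.833984 < 0 → [-6.75, -6.625]

-6.625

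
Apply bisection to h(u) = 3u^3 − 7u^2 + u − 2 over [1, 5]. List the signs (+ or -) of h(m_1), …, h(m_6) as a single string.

m = 3, h(m) = 19 (+); new bracket [1, 3]
m = 2, h(m) = -4 (−); new bracket [2, 3]
m = 2.5, h(m) = 3.625 (+); new bracket [2, 2.5]
m = 2.25, h(m) = -1.0156 (−); new bracket [2.25, 2.5]
m = 2.375, h(m) = 1.0801 (+); new bracket [2.25, 2.375]
m = 2.3125, h(m) = -0.0217 (−); new bracket [2.3125, 2.375]

+-+-+-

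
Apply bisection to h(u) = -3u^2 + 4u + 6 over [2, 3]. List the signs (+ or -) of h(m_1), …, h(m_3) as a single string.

m = 2.5, h(m) = -2.75 (−); new bracket [2, 2.5]
m = 2.25, h(m) = -0.1875 (−); new bracket [2, 2.25]
m = 2.125, h(m) = 0.953125 (+); new bracket [2.125, 2.25]

--+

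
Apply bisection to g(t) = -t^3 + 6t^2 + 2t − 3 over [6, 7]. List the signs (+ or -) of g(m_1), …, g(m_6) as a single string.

--++++

g(6.5) = -11.125 < 0, so the root lies in [6, 6.5]
g(6.25) = -0.265625 < 0, so the root lies in [6, 6.25]
g(6.125) = 4.560547 > 0, so the root lies in [6.125, 6.25]
g(6.1875) = 2.1965 > 0, so the root lies in [6.1875, 6.25]
g(6.21875) = 0.9778 > 0, so the root lies in [6.21875, 6.25]
g(6.234375) = 0.3592 > 0, so the root lies in [6.234375, 6.25]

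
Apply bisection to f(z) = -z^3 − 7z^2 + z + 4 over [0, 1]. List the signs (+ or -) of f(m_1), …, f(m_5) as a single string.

m = 0.5, f(m) = 2.625 (+); new bracket [0.5, 1]
m = 0.75, f(m) = 0.390625 (+); new bracket [0.75, 1]
m = 0.875, f(m) = -1.154297 (−); new bracket [0.75, 0.875]
m = 0.8125, f(m) = -0.345 (−); new bracket [0.75, 0.8125]
m = 0.78125, f(m) = 0.032 (+); new bracket [0.78125, 0.8125]

++--+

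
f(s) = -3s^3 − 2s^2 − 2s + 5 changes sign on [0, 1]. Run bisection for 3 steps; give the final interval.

[0.75, 0.875]

m = 0.5, f(m) = 3.125 (+); new bracket [0.5, 1]
m = 0.75, f(m) = 1.109375 (+); new bracket [0.75, 1]
m = 0.875, f(m) = -0.291016 (−); new bracket [0.75, 0.875]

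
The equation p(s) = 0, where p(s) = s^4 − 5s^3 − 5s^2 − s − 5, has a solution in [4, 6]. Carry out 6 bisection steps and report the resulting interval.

p(5) = -135 < 0, so the root lies in [5, 6]
p(5.5) = -78.5625 < 0, so the root lies in [5.5, 6]
p(5.75) = -33.480469 < 0, so the root lies in [5.75, 6]
p(5.875) = -6.0212 < 0, so the root lies in [5.875, 6]
p(5.9375) = 9.0305 > 0, so the root lies in [5.875, 5.9375]
p(5.90625) = 1.3916 > 0, so the root lies in [5.875, 5.90625]

[5.875, 5.90625]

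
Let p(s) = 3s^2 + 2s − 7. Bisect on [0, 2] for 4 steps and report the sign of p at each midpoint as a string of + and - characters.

-++-

p(1) = -2 < 0, so the root lies in [1, 2]
p(1.5) = 2.75 > 0, so the root lies in [1, 1.5]
p(1.25) = 0.1875 > 0, so the root lies in [1, 1.25]
p(1.125) = -0.9531 < 0, so the root lies in [1.125, 1.25]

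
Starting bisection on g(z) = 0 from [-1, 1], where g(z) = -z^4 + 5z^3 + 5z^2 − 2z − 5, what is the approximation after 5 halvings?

m = 0, g(m) = -5 (−); new bracket [0, 1]
m = 0.5, g(m) = -4.1875 (−); new bracket [0.5, 1]
m = 0.75, g(m) = -1.894531 (−); new bracket [0.75, 1]
m = 0.875, g(m) = -0.1584 (−); new bracket [0.875, 1]
m = 0.9375, g(m) = 0.8669 (+); new bracket [0.875, 0.9375]

0.9375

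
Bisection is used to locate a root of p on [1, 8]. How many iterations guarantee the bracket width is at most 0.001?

Width after n steps is 7/2^n. Need 2^n ≥ 7/0.001 = 7000.
2^12 = 4096 < 7000 ≤ 2^13 = 8192, so n = 13.

13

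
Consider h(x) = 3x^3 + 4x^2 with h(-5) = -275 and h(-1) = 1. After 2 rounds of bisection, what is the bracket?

[-2, -1]

x = -3 gives h = -45, negative; keep [-3, -1]
x = -2 gives h = -8, negative; keep [-2, -1]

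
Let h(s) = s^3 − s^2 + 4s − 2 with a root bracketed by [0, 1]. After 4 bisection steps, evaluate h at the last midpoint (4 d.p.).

s = 0.5 gives h = -0.125, negative; keep [0.5, 1]
s = 0.75 gives h = 0.859375, positive; keep [0.5, 0.75]
s = 0.625 gives h = 0.353516, positive; keep [0.5, 0.625]
s = 0.5625 gives h = 0.1116, positive; keep [0.5, 0.5625]

0.1116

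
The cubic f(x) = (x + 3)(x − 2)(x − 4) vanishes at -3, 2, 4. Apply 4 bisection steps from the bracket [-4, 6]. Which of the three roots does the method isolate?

-3

m = 1, f(m) = 12 (+); new bracket [-4, 1]
m = -1.5, f(m) = 28.875 (+); new bracket [-4, -1.5]
m = -2.75, f(m) = 8.015625 (+); new bracket [-4, -2.75]
m = -3.375, f(m) = -14.8652 (−); new bracket [-3.375, -2.75]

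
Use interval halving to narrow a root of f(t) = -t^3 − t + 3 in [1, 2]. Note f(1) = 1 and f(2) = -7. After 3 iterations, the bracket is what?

[1.125, 1.25]

t = 1.5 gives f = -1.875, negative; keep [1, 1.5]
t = 1.25 gives f = -0.203125, negative; keep [1, 1.25]
t = 1.125 gives f = 0.451172, positive; keep [1.125, 1.25]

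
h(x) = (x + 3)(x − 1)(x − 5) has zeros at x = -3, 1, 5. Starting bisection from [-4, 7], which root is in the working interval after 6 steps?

5

m = 1.5, h(m) = -7.875 (−); new bracket [1.5, 7]
m = 4.25, h(m) = -17.671875 (−); new bracket [4.25, 7]
m = 5.625, h(m) = 24.931641 (+); new bracket [4.25, 5.625]
m = 4.9375, h(m) = -1.9534 (−); new bracket [4.9375, 5.625]
m = 5.28125, h(m) = 9.9715 (+); new bracket [4.9375, 5.28125]
m = 5.109375, h(m) = 3.6449 (+); new bracket [4.9375, 5.109375]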